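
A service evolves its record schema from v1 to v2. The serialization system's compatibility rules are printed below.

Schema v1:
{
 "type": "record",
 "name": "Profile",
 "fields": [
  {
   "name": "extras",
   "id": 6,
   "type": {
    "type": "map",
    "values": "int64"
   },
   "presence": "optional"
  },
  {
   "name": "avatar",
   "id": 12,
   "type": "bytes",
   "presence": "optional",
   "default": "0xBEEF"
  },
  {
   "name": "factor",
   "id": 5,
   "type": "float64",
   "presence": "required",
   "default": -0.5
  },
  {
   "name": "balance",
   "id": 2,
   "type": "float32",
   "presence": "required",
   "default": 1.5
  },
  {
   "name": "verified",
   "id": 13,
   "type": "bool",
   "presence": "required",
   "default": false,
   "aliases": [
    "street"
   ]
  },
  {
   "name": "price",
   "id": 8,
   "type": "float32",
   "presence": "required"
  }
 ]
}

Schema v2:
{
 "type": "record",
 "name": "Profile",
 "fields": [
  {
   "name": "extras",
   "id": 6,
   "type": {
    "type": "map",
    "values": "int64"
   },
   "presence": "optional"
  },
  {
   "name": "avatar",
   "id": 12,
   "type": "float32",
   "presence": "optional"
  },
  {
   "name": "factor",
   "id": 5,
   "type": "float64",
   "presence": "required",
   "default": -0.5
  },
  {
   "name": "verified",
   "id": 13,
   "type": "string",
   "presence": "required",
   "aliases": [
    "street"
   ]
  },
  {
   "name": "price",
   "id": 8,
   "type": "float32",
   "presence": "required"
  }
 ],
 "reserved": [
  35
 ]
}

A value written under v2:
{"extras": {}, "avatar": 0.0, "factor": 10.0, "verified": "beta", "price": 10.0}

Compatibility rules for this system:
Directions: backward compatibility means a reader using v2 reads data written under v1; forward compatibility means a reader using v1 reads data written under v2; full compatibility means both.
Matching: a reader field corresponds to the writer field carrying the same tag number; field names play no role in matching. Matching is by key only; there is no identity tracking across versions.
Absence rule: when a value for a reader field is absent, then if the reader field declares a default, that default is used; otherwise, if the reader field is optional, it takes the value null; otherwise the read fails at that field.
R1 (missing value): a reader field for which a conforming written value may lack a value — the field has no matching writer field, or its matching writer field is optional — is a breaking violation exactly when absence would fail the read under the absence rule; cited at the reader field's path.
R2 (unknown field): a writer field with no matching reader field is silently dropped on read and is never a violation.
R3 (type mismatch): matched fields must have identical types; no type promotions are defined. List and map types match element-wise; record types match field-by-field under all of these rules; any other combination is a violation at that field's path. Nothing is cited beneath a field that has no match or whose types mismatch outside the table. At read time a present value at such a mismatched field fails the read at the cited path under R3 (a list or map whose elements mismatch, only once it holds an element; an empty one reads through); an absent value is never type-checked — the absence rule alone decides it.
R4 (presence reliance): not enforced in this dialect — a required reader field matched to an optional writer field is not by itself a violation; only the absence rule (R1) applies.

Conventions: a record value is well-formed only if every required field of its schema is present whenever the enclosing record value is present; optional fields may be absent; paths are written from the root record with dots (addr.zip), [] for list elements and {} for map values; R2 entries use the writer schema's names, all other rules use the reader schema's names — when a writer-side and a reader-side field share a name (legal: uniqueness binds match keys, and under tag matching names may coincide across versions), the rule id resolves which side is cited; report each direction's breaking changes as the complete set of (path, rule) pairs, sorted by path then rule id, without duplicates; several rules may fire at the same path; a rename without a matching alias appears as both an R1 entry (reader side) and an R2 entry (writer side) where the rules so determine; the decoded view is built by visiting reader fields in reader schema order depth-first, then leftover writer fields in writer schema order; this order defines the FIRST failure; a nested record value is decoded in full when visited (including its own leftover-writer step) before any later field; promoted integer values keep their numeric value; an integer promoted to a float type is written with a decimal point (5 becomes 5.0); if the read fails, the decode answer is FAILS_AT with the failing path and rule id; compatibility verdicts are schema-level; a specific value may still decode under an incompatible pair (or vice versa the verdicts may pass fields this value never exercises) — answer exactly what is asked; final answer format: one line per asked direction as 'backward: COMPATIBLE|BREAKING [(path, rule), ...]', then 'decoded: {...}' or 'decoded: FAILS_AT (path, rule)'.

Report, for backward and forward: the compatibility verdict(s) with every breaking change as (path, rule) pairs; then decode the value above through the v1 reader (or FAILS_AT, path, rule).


each type pair in Profile: writer, then reader
backward on Profile — v2 reading data written by v1:
  extras: paired with writer extras (map<string, int64> -> map<string, int64>; writer optional)
  avatar: paired with writer avatar (bytes -> float32; writer optional)
  factor: paired with writer factor (float64 -> float64; writer required)
  verified: paired with writer verified (bool -> string; writer required)
  price: paired with writer price (float32 -> float32; writer required)
  writer field balance has no reader counterpart
  rule R3 violated at avatar
  rule R3 violated at verified
  => backward: BREAKING (2)
forward on Profile — v1 reading data written by v2:
  extras: paired with writer extras (map<string, int64> -> map<string, int64>; writer optional)
  avatar: paired with writer avatar (float32 -> bytes; writer optional)
  factor: paired with writer factor (float64 -> float64; writer required)
  balance has no writer counterpart
  verified: paired with writer verified (string -> bool; writer required)
  price: paired with writer price (float32 -> float32; writer required)
  rule R3 violated at avatar
  rule R3 violated at verified
  => forward: BREAKING (2)
decode (reader v1):
  extras := {}
  read fails at avatar under R3
  => FAILS_AT (avatar, R3)

backward: BREAKING [(avatar, R3), (verified, R3)]; forward: BREAKING [(avatar, R3), (verified, R3)]; decoded: FAILS_AT (avatar, R3)


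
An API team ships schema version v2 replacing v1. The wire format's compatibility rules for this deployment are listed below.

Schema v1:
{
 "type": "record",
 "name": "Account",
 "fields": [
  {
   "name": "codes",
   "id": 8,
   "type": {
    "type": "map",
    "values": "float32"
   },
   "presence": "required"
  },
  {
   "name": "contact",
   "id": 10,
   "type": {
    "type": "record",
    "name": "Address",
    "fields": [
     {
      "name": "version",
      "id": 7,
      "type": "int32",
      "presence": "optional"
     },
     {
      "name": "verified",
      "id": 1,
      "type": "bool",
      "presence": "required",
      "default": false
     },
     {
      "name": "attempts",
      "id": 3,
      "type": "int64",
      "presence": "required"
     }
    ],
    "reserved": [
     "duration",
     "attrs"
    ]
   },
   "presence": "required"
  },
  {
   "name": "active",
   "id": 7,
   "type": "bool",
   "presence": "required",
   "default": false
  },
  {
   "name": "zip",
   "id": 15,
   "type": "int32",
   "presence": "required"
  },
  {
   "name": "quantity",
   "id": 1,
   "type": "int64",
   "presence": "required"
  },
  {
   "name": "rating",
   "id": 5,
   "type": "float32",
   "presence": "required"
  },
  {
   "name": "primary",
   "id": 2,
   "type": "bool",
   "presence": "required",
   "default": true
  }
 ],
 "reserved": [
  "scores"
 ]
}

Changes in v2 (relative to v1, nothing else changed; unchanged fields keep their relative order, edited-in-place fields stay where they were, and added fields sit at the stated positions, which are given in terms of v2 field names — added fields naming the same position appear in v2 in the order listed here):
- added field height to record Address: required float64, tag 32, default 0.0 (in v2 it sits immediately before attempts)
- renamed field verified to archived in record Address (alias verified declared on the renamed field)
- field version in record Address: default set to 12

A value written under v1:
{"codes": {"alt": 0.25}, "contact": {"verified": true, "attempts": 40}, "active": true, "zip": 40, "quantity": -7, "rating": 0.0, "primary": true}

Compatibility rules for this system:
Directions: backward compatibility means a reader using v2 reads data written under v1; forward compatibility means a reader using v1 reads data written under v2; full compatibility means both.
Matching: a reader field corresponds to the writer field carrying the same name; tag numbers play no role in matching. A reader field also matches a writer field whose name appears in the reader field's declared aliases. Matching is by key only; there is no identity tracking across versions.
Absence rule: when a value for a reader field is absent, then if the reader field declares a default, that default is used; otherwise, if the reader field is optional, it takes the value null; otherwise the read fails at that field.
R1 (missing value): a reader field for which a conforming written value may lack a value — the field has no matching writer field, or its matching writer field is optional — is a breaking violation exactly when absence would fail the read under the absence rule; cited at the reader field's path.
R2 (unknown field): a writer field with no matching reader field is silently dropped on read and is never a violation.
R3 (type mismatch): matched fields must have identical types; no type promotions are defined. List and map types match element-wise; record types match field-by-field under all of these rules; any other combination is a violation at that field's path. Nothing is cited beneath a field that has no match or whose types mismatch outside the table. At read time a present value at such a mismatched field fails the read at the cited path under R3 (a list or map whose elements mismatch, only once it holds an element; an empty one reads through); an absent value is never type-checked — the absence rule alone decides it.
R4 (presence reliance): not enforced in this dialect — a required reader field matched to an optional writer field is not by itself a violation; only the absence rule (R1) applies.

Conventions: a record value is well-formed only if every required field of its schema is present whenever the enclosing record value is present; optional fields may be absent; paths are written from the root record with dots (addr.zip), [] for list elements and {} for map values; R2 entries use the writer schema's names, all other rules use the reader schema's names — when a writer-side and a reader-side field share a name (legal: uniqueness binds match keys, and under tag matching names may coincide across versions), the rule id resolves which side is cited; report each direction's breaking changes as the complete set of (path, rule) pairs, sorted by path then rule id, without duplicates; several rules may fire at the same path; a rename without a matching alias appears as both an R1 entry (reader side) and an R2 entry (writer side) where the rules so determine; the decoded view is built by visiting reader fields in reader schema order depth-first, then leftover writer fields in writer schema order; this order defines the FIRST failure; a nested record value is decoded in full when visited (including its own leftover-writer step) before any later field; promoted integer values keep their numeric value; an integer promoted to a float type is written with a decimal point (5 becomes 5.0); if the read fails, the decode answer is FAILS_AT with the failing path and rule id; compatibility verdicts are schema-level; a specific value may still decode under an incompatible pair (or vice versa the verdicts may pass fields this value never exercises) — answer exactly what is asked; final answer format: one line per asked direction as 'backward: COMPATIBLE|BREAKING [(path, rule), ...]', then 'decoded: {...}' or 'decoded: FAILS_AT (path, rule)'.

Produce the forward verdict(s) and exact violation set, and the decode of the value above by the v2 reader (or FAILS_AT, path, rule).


the writer's type comes first in each Account pair
forward on Account — v1 reading data written by v2:
  map<string, float32> -> map<string, float32>, writer required: codes aligns to codes
  Address -> Address, writer required: contact aligns to contact
  bool -> bool, writer required: active aligns to active
  int32 -> int32, writer required: zip aligns to zip
  int64 -> int64, writer required: quantity aligns to quantity
  float32 -> float32, writer required: rating aligns to rating
  bool -> bool, writer required: primary aligns to primary
  int32 -> int32, writer optional: contact.version aligns to contact.version
  no writer field matches reader contact.verified
  int64 -> int64, writer required: contact.attempts aligns to contact.attempts
  leftover writer field: contact.archived
  leftover writer field: contact.height
  nothing fires on Account: forward is COMPATIBLE
migrating the Account value to v2:
  codes := {"alt": 0.25}
  contact.version := 12 (absent -> default)
  contact.archived := true (from writer verified)
  contact.height := 0.0 (absent -> default)
  contact.attempts := 40
  active := true
  zip := 40
  quantity := -7
  rating := 0.0
  primary := true
  => decoded: {"codes": {"alt": 0.25}, "contact": {"version": 12, "archived": true, "height": 0.0, "attempts": 40}, "active": true, "zip": 40, "quantity": -7, "rating": 0.0, "primary": true}

forward: COMPATIBLE []; decoded: {"codes": {"alt": 0.25}, "contact": {"version": 12, "archived": true, "height": 0.0, "attempts": 40}, "active": true, "zip": 40, "quantity": -7, "rating": 0.0, "primary": true}


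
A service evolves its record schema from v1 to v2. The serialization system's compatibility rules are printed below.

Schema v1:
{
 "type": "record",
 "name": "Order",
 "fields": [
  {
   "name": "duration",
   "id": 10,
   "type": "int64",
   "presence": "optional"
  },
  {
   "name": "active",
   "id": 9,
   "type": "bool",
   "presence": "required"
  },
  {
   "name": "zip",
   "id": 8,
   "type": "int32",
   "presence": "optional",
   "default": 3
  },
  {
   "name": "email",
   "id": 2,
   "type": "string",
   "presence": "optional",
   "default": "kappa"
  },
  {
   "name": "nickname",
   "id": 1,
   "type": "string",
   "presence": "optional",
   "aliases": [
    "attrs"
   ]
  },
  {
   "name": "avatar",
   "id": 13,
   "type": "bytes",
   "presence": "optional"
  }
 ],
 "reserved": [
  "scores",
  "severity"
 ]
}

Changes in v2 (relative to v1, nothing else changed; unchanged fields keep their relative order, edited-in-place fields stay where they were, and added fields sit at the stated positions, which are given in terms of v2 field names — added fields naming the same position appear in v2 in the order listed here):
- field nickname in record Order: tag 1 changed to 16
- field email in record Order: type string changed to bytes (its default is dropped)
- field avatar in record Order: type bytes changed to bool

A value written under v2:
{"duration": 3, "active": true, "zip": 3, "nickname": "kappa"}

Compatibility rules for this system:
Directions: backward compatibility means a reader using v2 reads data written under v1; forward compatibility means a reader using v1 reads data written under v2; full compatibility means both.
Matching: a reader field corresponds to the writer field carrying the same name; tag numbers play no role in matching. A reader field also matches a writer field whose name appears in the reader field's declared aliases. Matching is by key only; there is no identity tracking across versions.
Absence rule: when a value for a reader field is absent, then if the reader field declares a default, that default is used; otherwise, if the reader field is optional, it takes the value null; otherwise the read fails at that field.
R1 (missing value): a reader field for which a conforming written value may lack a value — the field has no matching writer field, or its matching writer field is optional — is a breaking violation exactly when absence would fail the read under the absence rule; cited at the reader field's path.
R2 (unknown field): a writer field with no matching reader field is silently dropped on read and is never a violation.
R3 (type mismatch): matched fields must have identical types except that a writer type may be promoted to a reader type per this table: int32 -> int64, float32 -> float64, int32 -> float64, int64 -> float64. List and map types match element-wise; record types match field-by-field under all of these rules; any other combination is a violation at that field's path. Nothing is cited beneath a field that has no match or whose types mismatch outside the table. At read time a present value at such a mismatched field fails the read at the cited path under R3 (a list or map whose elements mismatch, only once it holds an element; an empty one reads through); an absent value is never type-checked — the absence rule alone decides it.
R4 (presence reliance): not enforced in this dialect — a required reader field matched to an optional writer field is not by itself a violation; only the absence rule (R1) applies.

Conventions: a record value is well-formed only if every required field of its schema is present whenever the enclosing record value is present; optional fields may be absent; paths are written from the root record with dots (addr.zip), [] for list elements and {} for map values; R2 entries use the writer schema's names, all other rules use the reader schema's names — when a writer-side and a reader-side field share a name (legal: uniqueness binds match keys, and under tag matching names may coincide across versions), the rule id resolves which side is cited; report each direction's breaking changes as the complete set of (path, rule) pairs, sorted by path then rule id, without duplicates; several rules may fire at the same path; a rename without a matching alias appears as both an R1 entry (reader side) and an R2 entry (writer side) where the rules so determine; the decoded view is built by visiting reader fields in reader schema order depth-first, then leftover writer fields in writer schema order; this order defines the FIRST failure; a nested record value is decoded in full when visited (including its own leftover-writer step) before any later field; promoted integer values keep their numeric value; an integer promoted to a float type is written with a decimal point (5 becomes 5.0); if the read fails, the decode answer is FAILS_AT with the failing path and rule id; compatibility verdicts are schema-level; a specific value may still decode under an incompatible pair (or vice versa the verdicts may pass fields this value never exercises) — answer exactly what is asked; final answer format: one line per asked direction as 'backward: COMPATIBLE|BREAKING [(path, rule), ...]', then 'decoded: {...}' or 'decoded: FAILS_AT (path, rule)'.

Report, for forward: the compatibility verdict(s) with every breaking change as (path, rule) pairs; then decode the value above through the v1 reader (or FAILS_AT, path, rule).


the writer's type comes first in each Order pair
forward on Order — v1 reading data written by v2:
  int64 -> int64, writer optional: duration aligns to duration
  bool -> bool, writer required: active aligns to active
  int32 -> int32, writer optional: zip aligns to zip
  bytes -> string, writer optional: email aligns to email
  string -> string, writer optional: nickname aligns to nickname
  bool -> bytes, writer optional: avatar aligns to avatar
  breaking: (avatar, R3)
  breaking: (email, R3)
  => forward verdict for Order: BREAKING, 2 violation(s)
decode (reader v1):
  duration := 3
  active := true
  zip := 3
  email := "kappa" (no value, default fills)
  nickname := "kappa"
  avatar := null (not supplied -> null)
  => decoded: {"duration": 3, "active": true, "zip": 3, "email": "kappa", "nickname": "kappa", "avatar": null}
diffs on Order not affecting the asked answer:
  field nickname in record Order: tag 1 changed to 16 -> fires no rule on Order, leaving the asked answer as it is

forward: BREAKING [(avatar, R3), (email, R3)]; decoded: {"duration": 3, "active": true, "zip": 3, "email": "kappa", "nickname": "kappa", "avatar": null}


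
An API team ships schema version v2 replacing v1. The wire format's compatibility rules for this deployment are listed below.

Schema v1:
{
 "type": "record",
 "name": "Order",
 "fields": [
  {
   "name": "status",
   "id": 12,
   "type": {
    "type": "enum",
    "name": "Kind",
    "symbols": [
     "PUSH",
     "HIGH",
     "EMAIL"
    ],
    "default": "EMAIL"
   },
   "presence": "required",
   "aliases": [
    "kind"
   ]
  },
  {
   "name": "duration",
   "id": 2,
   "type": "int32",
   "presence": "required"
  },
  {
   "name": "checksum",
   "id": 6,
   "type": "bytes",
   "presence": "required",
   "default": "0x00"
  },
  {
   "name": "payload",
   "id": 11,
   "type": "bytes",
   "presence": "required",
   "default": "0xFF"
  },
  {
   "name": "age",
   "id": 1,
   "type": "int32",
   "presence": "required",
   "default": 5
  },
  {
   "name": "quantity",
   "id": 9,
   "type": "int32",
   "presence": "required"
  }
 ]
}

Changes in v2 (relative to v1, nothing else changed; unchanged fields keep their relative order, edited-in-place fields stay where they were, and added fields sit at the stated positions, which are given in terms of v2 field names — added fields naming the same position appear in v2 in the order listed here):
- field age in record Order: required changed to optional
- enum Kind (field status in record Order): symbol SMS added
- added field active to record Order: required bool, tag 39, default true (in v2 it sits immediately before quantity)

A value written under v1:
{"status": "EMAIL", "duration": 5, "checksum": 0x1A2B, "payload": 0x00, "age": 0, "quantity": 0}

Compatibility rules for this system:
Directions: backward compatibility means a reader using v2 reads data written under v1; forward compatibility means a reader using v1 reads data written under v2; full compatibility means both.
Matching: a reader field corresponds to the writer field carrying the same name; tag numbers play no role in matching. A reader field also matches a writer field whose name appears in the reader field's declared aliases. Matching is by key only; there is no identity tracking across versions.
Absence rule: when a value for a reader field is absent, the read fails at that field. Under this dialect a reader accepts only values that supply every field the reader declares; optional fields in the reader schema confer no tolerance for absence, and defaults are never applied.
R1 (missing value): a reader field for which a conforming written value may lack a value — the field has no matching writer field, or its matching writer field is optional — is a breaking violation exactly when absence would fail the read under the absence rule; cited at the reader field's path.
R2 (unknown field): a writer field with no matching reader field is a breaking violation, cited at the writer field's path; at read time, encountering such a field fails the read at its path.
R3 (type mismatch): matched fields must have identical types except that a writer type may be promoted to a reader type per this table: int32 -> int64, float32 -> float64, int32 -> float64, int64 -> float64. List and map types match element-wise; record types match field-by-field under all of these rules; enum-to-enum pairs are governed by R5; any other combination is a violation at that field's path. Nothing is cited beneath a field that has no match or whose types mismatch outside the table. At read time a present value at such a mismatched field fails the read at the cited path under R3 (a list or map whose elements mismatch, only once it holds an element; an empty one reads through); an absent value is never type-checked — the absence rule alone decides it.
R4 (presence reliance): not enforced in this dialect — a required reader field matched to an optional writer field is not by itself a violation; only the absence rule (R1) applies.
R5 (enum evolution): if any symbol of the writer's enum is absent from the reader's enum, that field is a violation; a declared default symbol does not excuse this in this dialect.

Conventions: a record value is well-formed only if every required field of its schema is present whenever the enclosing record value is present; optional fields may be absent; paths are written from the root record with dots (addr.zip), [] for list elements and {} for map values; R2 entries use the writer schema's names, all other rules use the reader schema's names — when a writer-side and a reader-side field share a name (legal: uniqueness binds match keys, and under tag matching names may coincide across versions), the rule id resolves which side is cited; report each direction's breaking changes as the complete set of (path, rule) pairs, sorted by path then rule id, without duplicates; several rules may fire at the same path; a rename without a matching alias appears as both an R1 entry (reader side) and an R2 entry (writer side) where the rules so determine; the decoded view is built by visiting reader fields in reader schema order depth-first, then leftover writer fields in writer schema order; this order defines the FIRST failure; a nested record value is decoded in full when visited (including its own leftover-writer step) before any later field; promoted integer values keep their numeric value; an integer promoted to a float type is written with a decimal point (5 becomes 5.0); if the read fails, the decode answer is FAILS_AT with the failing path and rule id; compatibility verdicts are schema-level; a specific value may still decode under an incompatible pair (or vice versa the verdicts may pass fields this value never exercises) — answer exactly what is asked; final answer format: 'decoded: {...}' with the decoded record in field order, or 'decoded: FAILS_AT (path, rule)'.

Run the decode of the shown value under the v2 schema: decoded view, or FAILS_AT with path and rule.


decoded: FAILS_AT (active, R1)

each type pair in Order: writer, then reader
decode (reader v2):
  status := "EMAIL"
  duration := 5
  checksum := 0x1A2B
  payload := 0x00
  age := 0
  read fails at active under R1 (no fill)
  => FAILS_AT (active, R1)
checking off the Order differences that do not matter here:
  field age in record Order: required changed to optional -> affects the rule determinations only; this particular Order value decodes identically
  enum Kind (field status in record Order): symbol SMS added -> affects the rule determinations only; this particular Order value decodes identically


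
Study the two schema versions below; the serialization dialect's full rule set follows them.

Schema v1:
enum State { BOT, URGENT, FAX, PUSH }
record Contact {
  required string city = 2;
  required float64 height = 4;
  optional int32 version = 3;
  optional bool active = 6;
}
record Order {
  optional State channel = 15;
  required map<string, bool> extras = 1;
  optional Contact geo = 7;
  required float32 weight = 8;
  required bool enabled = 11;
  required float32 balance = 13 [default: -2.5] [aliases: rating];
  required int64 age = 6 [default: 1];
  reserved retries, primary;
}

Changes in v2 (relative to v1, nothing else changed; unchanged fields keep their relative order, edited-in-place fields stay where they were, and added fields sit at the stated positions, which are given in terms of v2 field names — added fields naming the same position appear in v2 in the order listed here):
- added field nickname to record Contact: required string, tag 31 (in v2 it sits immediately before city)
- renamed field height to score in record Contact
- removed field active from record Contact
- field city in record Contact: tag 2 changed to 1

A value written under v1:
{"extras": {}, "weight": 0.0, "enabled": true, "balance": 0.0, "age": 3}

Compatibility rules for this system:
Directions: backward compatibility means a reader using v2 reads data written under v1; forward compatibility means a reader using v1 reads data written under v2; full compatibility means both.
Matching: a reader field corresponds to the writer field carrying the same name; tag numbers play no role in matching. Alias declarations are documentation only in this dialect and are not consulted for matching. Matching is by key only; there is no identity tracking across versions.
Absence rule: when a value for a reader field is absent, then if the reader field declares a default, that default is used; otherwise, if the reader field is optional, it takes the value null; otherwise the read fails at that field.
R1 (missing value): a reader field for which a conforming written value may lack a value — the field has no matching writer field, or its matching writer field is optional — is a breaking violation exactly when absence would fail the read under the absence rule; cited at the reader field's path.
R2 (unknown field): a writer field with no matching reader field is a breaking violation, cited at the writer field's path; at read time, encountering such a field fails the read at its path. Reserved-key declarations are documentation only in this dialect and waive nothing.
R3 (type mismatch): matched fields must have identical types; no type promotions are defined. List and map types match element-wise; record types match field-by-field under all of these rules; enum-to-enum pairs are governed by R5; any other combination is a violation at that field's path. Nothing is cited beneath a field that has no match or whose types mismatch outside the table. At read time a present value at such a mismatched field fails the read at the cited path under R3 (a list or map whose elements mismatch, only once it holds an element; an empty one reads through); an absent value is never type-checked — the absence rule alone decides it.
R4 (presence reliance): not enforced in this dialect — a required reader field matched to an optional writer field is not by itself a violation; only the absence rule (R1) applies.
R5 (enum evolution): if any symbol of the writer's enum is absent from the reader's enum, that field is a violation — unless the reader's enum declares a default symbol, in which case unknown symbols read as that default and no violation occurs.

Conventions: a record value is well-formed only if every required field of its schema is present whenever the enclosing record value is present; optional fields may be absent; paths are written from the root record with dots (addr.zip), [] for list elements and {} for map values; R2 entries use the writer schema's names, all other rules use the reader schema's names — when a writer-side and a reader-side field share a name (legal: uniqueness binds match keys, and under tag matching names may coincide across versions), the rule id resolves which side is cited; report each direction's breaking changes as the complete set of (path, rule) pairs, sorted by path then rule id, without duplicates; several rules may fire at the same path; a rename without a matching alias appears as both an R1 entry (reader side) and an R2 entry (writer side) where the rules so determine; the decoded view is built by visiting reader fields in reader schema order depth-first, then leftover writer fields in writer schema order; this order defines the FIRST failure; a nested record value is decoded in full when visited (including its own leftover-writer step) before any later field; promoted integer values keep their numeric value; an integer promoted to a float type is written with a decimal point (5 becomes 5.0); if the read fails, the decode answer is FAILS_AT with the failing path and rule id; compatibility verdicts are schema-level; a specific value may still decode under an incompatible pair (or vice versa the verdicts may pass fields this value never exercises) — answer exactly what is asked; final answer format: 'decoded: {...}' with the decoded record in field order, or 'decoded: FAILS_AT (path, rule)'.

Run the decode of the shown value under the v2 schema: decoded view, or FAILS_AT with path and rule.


each type pair in Order: writer, then reader
decoding the Order value with the v2 reader:
  channel := null (not supplied -> null)
  extras := {}
  geo := null (not supplied -> null)
  weight := 0.0
  enabled := true
  balance := 0.0
  age := 3
  => decoded: {"channel": null, "extras": {}, "geo": null, "weight": 0.0, "enabled": true, "balance": 0.0, "age": 3}
the other Order changes do not affect what is asked:
  added field nickname to record Contact: required string, tag 31 (in v2 it sits immediately before city) -> shifts the Order verdicts, not this decode
  renamed field height to score in record Contact -> shifts the Order verdicts, not this decode
  removed field active from record Contact -> shifts the Order verdicts, not this decode
  field city in record Contact: tag 2 changed to 1 -> fires no rule on Order under this dialect and leaves the result unchanged

decoded: {"channel": null, "extras": {}, "geo": null, "weight": 0.0, "enabled": true, "balance": 0.0, "age": 3}


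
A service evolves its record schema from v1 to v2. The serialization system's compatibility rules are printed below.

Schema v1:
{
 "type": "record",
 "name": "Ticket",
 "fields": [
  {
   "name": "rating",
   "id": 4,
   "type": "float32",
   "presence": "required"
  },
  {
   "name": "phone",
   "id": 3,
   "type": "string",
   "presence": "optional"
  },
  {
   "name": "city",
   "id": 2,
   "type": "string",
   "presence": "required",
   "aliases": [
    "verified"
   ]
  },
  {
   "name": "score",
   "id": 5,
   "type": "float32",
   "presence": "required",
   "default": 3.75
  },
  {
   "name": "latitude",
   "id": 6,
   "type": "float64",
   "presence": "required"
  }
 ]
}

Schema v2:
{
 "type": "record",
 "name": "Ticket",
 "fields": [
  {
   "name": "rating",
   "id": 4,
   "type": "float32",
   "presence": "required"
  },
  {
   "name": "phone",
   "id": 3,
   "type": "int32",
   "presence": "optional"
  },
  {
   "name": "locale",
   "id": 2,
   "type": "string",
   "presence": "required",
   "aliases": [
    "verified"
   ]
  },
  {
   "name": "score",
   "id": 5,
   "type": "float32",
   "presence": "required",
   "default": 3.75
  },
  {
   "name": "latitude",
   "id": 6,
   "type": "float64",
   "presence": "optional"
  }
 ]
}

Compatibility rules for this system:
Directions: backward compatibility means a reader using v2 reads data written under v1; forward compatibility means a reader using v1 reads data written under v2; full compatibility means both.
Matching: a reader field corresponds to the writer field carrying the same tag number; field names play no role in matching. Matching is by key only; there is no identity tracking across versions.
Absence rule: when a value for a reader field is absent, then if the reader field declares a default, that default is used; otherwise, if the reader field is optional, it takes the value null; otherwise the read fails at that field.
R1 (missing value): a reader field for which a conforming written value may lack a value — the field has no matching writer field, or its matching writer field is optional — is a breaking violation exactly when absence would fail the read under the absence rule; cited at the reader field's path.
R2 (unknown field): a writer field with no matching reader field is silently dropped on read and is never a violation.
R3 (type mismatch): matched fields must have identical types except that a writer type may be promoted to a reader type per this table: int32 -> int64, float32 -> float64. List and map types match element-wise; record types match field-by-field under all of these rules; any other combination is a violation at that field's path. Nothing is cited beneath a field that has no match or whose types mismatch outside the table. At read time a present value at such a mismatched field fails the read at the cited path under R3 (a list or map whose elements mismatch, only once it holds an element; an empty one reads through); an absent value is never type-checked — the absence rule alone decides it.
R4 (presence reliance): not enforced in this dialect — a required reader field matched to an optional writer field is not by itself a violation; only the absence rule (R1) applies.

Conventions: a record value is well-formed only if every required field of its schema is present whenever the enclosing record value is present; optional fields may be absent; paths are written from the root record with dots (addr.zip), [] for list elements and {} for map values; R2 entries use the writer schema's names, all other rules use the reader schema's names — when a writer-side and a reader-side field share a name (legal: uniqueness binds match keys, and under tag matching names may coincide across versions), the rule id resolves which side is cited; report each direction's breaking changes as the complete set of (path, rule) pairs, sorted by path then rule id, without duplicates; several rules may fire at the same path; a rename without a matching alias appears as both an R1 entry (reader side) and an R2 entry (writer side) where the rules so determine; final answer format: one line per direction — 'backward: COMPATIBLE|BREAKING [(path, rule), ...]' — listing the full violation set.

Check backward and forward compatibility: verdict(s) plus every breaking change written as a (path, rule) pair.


backward: BREAKING [(phone, R3)]; forward: BREAKING [(latitude, R1), (phone, R3)]

arrows below run writer -> reader for Ticket
backward analysis of Ticket with v2 as reader and v1 as writer:
  rating: paired with writer rating (float32 -> float32; writer required)
  phone: paired with writer phone (string -> int32; writer optional)
  locale: paired with writer city (string -> string; writer required)
  score: paired with writer score (float32 -> float32; writer required)
  latitude: paired with writer latitude (float64 -> float64; writer required)
  violation R3 at phone
  => backward: BREAKING (1)
forward analysis of Ticket with v1 as reader and v2 as writer:
  rating: paired with writer rating (float32 -> float32; writer required)
  phone: paired with writer phone (int32 -> string; writer optional)
  city: paired with writer locale (string -> string; writer required)
  score: paired with writer score (float32 -> float32; writer required)
  latitude: paired with writer latitude (float64 -> float64; writer optional)
  violation R1 at latitude
  violation R3 at phone
  => forward: BREAKING (2)


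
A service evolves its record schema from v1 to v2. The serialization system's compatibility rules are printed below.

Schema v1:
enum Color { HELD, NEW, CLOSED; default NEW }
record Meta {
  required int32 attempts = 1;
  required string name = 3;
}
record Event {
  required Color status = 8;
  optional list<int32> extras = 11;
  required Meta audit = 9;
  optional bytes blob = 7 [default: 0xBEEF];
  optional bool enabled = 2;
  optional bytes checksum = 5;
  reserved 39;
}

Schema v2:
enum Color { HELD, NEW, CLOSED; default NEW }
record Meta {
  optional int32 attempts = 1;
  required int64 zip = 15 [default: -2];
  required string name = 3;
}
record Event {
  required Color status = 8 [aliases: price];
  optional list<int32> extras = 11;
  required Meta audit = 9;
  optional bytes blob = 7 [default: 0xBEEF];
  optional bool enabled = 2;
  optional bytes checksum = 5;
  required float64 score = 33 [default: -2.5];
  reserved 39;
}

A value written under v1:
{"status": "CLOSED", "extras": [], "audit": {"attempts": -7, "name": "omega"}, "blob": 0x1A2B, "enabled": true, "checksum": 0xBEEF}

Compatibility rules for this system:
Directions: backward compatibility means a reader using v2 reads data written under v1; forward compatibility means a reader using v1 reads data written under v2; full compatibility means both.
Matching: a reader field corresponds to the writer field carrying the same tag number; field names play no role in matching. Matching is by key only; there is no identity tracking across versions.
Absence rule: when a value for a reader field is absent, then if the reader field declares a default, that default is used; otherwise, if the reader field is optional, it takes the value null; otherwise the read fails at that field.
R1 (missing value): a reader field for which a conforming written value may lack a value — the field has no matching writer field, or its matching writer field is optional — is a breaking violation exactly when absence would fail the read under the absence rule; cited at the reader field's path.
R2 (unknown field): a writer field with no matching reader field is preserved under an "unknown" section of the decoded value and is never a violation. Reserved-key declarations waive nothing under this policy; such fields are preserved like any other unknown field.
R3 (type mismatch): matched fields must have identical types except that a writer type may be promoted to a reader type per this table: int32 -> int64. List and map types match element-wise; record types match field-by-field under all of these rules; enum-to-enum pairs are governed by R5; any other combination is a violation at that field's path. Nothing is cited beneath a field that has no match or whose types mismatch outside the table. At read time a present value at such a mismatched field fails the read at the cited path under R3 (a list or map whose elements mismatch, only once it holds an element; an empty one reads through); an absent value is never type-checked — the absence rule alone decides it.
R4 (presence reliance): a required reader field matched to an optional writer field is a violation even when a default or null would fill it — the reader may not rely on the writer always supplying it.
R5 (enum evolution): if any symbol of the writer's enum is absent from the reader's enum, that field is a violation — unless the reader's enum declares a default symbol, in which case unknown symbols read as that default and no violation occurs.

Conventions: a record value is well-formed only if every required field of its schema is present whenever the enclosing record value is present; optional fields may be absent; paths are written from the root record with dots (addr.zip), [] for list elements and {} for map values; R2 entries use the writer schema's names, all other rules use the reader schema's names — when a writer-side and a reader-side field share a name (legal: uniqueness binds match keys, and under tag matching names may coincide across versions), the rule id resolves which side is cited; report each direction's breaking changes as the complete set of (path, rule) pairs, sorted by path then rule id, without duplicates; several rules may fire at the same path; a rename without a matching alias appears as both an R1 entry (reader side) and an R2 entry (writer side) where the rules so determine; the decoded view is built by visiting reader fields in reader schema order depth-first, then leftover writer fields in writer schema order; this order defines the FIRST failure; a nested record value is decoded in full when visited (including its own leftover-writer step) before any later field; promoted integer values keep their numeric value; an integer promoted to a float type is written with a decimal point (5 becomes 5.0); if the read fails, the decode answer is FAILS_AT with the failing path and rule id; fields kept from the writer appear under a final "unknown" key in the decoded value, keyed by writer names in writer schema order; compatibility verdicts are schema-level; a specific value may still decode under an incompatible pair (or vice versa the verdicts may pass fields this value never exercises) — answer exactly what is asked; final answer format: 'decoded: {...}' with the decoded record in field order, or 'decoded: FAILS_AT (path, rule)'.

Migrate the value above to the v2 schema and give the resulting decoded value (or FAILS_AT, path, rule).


decoded: {"status": "CLOSED", "extras": [], "audit": {"attempts": -7, "zip": -2, "name": "omega"}, "blob": 0x1A2B, "enabled": true, "checksum": 0xBEEF, "score": -2.5}

arrows below run writer -> reader for Event
decode (reader v2):
  status := "CLOSED"
  extras := []
  audit.attempts := -7
  audit.zip := -2 (absent -> default)
  audit.name := "omega"
  blob := 0x1A2B
  enabled := true
  checksum := 0xBEEF
  score := -2.5 (absent -> default)
  => decoded: {"status": "CLOSED", "extras": [], "audit": {"attempts": -7, "zip": -2, "name": "omega"}, "blob": 0x1A2B, "enabled": true, "checksum": 0xBEEF, "score": -2.5}
the rest of the Event diff is inert for this question:
  field attempts in record Meta: required changed to optional -> affects the rule determinations only; this particular Event value decodes identically
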